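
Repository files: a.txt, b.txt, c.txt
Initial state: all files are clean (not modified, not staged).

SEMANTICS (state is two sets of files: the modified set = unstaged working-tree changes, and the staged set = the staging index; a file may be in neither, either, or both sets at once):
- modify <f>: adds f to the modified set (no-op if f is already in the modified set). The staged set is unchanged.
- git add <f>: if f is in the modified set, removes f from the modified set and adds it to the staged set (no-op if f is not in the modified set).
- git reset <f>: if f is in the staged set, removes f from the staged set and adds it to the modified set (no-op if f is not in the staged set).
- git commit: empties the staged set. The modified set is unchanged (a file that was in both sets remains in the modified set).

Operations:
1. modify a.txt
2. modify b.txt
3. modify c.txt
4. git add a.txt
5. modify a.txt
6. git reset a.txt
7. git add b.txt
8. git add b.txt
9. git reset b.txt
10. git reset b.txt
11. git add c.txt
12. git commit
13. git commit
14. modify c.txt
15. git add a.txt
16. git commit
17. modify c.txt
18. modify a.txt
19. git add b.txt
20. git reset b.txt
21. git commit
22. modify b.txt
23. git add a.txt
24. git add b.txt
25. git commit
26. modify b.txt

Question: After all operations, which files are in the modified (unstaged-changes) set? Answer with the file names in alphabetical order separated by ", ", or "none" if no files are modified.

Answer: b.txt, c.txt

Derivation:
After op 1 (modify a.txt): modified={a.txt} staged={none}
After op 2 (modify b.txt): modified={a.txt, b.txt} staged={none}
After op 3 (modify c.txt): modified={a.txt, b.txt, c.txt} staged={none}
After op 4 (git add a.txt): modified={b.txt, c.txt} staged={a.txt}
After op 5 (modify a.txt): modified={a.txt, b.txt, c.txt} staged={a.txt}
After op 6 (git reset a.txt): modified={a.txt, b.txt, c.txt} staged={none}
After op 7 (git add b.txt): modified={a.txt, c.txt} staged={b.txt}
After op 8 (git add b.txt): modified={a.txt, c.txt} staged={b.txt}
After op 9 (git reset b.txt): modified={a.txt, b.txt, c.txt} staged={none}
After op 10 (git reset b.txt): modified={a.txt, b.txt, c.txt} staged={none}
After op 11 (git add c.txt): modified={a.txt, b.txt} staged={c.txt}
After op 12 (git commit): modified={a.txt, b.txt} staged={none}
After op 13 (git commit): modified={a.txt, b.txt} staged={none}
After op 14 (modify c.txt): modified={a.txt, b.txt, c.txt} staged={none}
After op 15 (git add a.txt): modified={b.txt, c.txt} staged={a.txt}
After op 16 (git commit): modified={b.txt, c.txt} staged={none}
After op 17 (modify c.txt): modified={b.txt, c.txt} staged={none}
After op 18 (modify a.txt): modified={a.txt, b.txt, c.txt} staged={none}
After op 19 (git add b.txt): modified={a.txt, c.txt} staged={b.txt}
After op 20 (git reset b.txt): modified={a.txt, b.txt, c.txt} staged={none}
After op 21 (git commit): modified={a.txt, b.txt, c.txt} staged={none}
After op 22 (modify b.txt): modified={a.txt, b.txt, c.txt} staged={none}
After op 23 (git add a.txt): modified={b.txt, c.txt} staged={a.txt}
After op 24 (git add b.txt): modified={c.txt} staged={a.txt, b.txt}
After op 25 (git commit): modified={c.txt} staged={none}
After op 26 (modify b.txt): modified={b.txt, c.txt} staged={none}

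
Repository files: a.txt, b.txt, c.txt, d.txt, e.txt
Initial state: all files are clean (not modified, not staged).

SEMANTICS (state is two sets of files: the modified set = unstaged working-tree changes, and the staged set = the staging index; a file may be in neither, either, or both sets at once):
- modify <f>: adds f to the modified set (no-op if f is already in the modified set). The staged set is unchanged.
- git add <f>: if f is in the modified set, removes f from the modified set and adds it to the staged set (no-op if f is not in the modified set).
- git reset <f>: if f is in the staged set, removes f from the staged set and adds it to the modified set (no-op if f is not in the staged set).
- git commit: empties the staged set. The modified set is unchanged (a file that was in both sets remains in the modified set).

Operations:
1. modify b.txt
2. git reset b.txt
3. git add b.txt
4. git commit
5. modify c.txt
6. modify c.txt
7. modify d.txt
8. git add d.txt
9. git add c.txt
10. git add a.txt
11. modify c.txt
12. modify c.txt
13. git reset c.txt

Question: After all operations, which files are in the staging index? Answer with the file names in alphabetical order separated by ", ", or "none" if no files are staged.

Answer: d.txt

Derivation:
After op 1 (modify b.txt): modified={b.txt} staged={none}
After op 2 (git reset b.txt): modified={b.txt} staged={none}
After op 3 (git add b.txt): modified={none} staged={b.txt}
After op 4 (git commit): modified={none} staged={none}
After op 5 (modify c.txt): modified={c.txt} staged={none}
After op 6 (modify c.txt): modified={c.txt} staged={none}
After op 7 (modify d.txt): modified={c.txt, d.txt} staged={none}
After op 8 (git add d.txt): modified={c.txt} staged={d.txt}
After op 9 (git add c.txt): modified={none} staged={c.txt, d.txt}
After op 10 (git add a.txt): modified={none} staged={c.txt, d.txt}
After op 11 (modify c.txt): modified={c.txt} staged={c.txt, d.txt}
After op 12 (modify c.txt): modified={c.txt} staged={c.txt, d.txt}
After op 13 (git reset c.txt): modified={c.txt} staged={d.txt}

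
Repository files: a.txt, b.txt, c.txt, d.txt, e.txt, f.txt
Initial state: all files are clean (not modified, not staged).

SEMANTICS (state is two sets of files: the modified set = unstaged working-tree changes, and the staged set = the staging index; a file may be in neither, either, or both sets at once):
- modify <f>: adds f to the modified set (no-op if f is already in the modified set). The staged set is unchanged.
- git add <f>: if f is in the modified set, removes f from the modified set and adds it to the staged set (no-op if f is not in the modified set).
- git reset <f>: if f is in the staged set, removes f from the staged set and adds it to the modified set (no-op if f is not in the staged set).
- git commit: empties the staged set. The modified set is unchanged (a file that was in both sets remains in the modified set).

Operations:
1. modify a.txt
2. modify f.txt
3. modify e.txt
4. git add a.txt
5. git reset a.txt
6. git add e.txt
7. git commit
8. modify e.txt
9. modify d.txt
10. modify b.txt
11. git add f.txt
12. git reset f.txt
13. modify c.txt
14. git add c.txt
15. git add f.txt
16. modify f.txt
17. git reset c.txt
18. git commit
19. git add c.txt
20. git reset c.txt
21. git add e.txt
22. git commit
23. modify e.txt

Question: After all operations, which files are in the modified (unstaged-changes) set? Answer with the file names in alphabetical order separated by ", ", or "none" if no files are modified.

Answer: a.txt, b.txt, c.txt, d.txt, e.txt, f.txt

Derivation:
After op 1 (modify a.txt): modified={a.txt} staged={none}
After op 2 (modify f.txt): modified={a.txt, f.txt} staged={none}
After op 3 (modify e.txt): modified={a.txt, e.txt, f.txt} staged={none}
After op 4 (git add a.txt): modified={e.txt, f.txt} staged={a.txt}
After op 5 (git reset a.txt): modified={a.txt, e.txt, f.txt} staged={none}
After op 6 (git add e.txt): modified={a.txt, f.txt} staged={e.txt}
After op 7 (git commit): modified={a.txt, f.txt} staged={none}
After op 8 (modify e.txt): modified={a.txt, e.txt, f.txt} staged={none}
After op 9 (modify d.txt): modified={a.txt, d.txt, e.txt, f.txt} staged={none}
After op 10 (modify b.txt): modified={a.txt, b.txt, d.txt, e.txt, f.txt} staged={none}
After op 11 (git add f.txt): modified={a.txt, b.txt, d.txt, e.txt} staged={f.txt}
After op 12 (git reset f.txt): modified={a.txt, b.txt, d.txt, e.txt, f.txt} staged={none}
After op 13 (modify c.txt): modified={a.txt, b.txt, c.txt, d.txt, e.txt, f.txt} staged={none}
After op 14 (git add c.txt): modified={a.txt, b.txt, d.txt, e.txt, f.txt} staged={c.txt}
After op 15 (git add f.txt): modified={a.txt, b.txt, d.txt, e.txt} staged={c.txt, f.txt}
After op 16 (modify f.txt): modified={a.txt, b.txt, d.txt, e.txt, f.txt} staged={c.txt, f.txt}
After op 17 (git reset c.txt): modified={a.txt, b.txt, c.txt, d.txt, e.txt, f.txt} staged={f.txt}
After op 18 (git commit): modified={a.txt, b.txt, c.txt, d.txt, e.txt, f.txt} staged={none}
After op 19 (git add c.txt): modified={a.txt, b.txt, d.txt, e.txt, f.txt} staged={c.txt}
After op 20 (git reset c.txt): modified={a.txt, b.txt, c.txt, d.txt, e.txt, f.txt} staged={none}
After op 21 (git add e.txt): modified={a.txt, b.txt, c.txt, d.txt, f.txt} staged={e.txt}
After op 22 (git commit): modified={a.txt, b.txt, c.txt, d.txt, f.txt} staged={none}
After op 23 (modify e.txt): modified={a.txt, b.txt, c.txt, d.txt, e.txt, f.txt} staged={none}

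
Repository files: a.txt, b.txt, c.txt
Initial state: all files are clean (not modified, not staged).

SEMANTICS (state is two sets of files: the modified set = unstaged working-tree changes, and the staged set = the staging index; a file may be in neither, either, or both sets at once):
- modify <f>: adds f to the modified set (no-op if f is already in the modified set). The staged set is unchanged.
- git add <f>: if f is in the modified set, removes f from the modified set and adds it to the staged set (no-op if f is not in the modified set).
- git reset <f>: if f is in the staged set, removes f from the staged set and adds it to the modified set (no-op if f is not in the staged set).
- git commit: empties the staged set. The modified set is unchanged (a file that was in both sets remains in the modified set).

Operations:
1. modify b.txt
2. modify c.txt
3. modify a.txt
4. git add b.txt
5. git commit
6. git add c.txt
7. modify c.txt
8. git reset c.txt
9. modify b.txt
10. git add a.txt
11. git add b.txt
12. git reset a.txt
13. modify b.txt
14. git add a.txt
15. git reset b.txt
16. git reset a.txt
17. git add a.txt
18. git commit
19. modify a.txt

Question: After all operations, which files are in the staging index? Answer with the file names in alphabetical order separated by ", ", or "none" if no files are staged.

Answer: none

Derivation:
After op 1 (modify b.txt): modified={b.txt} staged={none}
After op 2 (modify c.txt): modified={b.txt, c.txt} staged={none}
After op 3 (modify a.txt): modified={a.txt, b.txt, c.txt} staged={none}
After op 4 (git add b.txt): modified={a.txt, c.txt} staged={b.txt}
After op 5 (git commit): modified={a.txt, c.txt} staged={none}
After op 6 (git add c.txt): modified={a.txt} staged={c.txt}
After op 7 (modify c.txt): modified={a.txt, c.txt} staged={c.txt}
After op 8 (git reset c.txt): modified={a.txt, c.txt} staged={none}
After op 9 (modify b.txt): modified={a.txt, b.txt, c.txt} staged={none}
After op 10 (git add a.txt): modified={b.txt, c.txt} staged={a.txt}
After op 11 (git add b.txt): modified={c.txt} staged={a.txt, b.txt}
After op 12 (git reset a.txt): modified={a.txt, c.txt} staged={b.txt}
After op 13 (modify b.txt): modified={a.txt, b.txt, c.txt} staged={b.txt}
After op 14 (git add a.txt): modified={b.txt, c.txt} staged={a.txt, b.txt}
After op 15 (git reset b.txt): modified={b.txt, c.txt} staged={a.txt}
After op 16 (git reset a.txt): modified={a.txt, b.txt, c.txt} staged={none}
After op 17 (git add a.txt): modified={b.txt, c.txt} staged={a.txt}
After op 18 (git commit): modified={b.txt, c.txt} staged={none}
After op 19 (modify a.txt): modified={a.txt, b.txt, c.txt} staged={none}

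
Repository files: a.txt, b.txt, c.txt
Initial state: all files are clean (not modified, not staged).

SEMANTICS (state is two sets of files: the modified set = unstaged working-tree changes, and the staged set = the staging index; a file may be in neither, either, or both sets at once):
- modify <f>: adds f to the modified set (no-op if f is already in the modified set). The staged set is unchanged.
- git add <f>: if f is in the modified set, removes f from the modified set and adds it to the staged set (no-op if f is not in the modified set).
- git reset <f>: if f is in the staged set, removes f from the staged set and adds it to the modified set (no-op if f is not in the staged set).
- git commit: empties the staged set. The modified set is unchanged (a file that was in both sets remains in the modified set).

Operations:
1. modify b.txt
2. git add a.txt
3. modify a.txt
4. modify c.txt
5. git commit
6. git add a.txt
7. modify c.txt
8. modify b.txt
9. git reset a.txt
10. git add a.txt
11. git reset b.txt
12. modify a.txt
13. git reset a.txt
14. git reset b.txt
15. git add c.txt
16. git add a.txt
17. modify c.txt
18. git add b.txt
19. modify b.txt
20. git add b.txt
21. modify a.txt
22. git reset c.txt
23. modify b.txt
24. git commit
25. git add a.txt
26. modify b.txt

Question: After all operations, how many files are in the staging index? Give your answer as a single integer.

After op 1 (modify b.txt): modified={b.txt} staged={none}
After op 2 (git add a.txt): modified={b.txt} staged={none}
After op 3 (modify a.txt): modified={a.txt, b.txt} staged={none}
After op 4 (modify c.txt): modified={a.txt, b.txt, c.txt} staged={none}
After op 5 (git commit): modified={a.txt, b.txt, c.txt} staged={none}
After op 6 (git add a.txt): modified={b.txt, c.txt} staged={a.txt}
After op 7 (modify c.txt): modified={b.txt, c.txt} staged={a.txt}
After op 8 (modify b.txt): modified={b.txt, c.txt} staged={a.txt}
After op 9 (git reset a.txt): modified={a.txt, b.txt, c.txt} staged={none}
After op 10 (git add a.txt): modified={b.txt, c.txt} staged={a.txt}
After op 11 (git reset b.txt): modified={b.txt, c.txt} staged={a.txt}
After op 12 (modify a.txt): modified={a.txt, b.txt, c.txt} staged={a.txt}
After op 13 (git reset a.txt): modified={a.txt, b.txt, c.txt} staged={none}
After op 14 (git reset b.txt): modified={a.txt, b.txt, c.txt} staged={none}
After op 15 (git add c.txt): modified={a.txt, b.txt} staged={c.txt}
After op 16 (git add a.txt): modified={b.txt} staged={a.txt, c.txt}
After op 17 (modify c.txt): modified={b.txt, c.txt} staged={a.txt, c.txt}
After op 18 (git add b.txt): modified={c.txt} staged={a.txt, b.txt, c.txt}
After op 19 (modify b.txt): modified={b.txt, c.txt} staged={a.txt, b.txt, c.txt}
After op 20 (git add b.txt): modified={c.txt} staged={a.txt, b.txt, c.txt}
After op 21 (modify a.txt): modified={a.txt, c.txt} staged={a.txt, b.txt, c.txt}
After op 22 (git reset c.txt): modified={a.txt, c.txt} staged={a.txt, b.txt}
After op 23 (modify b.txt): modified={a.txt, b.txt, c.txt} staged={a.txt, b.txt}
After op 24 (git commit): modified={a.txt, b.txt, c.txt} staged={none}
After op 25 (git add a.txt): modified={b.txt, c.txt} staged={a.txt}
After op 26 (modify b.txt): modified={b.txt, c.txt} staged={a.txt}
Final staged set: {a.txt} -> count=1

Answer: 1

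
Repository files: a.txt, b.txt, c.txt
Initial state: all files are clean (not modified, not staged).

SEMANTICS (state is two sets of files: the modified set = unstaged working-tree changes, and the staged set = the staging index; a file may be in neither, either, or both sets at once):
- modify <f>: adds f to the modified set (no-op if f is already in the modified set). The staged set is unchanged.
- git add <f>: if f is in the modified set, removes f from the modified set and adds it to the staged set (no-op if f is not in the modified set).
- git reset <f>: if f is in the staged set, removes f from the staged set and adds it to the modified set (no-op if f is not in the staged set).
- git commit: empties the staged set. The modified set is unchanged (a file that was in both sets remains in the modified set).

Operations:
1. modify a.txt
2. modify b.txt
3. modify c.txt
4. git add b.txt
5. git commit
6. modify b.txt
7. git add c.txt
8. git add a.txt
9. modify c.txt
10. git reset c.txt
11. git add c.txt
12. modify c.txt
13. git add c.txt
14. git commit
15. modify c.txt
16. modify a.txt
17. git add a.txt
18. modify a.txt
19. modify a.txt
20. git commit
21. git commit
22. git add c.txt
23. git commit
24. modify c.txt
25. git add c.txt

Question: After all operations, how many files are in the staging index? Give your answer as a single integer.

After op 1 (modify a.txt): modified={a.txt} staged={none}
After op 2 (modify b.txt): modified={a.txt, b.txt} staged={none}
After op 3 (modify c.txt): modified={a.txt, b.txt, c.txt} staged={none}
After op 4 (git add b.txt): modified={a.txt, c.txt} staged={b.txt}
After op 5 (git commit): modified={a.txt, c.txt} staged={none}
After op 6 (modify b.txt): modified={a.txt, b.txt, c.txt} staged={none}
After op 7 (git add c.txt): modified={a.txt, b.txt} staged={c.txt}
After op 8 (git add a.txt): modified={b.txt} staged={a.txt, c.txt}
After op 9 (modify c.txt): modified={b.txt, c.txt} staged={a.txt, c.txt}
After op 10 (git reset c.txt): modified={b.txt, c.txt} staged={a.txt}
After op 11 (git add c.txt): modified={b.txt} staged={a.txt, c.txt}
After op 12 (modify c.txt): modified={b.txt, c.txt} staged={a.txt, c.txt}
After op 13 (git add c.txt): modified={b.txt} staged={a.txt, c.txt}
After op 14 (git commit): modified={b.txt} staged={none}
After op 15 (modify c.txt): modified={b.txt, c.txt} staged={none}
After op 16 (modify a.txt): modified={a.txt, b.txt, c.txt} staged={none}
After op 17 (git add a.txt): modified={b.txt, c.txt} staged={a.txt}
After op 18 (modify a.txt): modified={a.txt, b.txt, c.txt} staged={a.txt}
After op 19 (modify a.txt): modified={a.txt, b.txt, c.txt} staged={a.txt}
After op 20 (git commit): modified={a.txt, b.txt, c.txt} staged={none}
After op 21 (git commit): modified={a.txt, b.txt, c.txt} staged={none}
After op 22 (git add c.txt): modified={a.txt, b.txt} staged={c.txt}
After op 23 (git commit): modified={a.txt, b.txt} staged={none}
After op 24 (modify c.txt): modified={a.txt, b.txt, c.txt} staged={none}
After op 25 (git add c.txt): modified={a.txt, b.txt} staged={c.txt}
Final staged set: {c.txt} -> count=1

Answer: 1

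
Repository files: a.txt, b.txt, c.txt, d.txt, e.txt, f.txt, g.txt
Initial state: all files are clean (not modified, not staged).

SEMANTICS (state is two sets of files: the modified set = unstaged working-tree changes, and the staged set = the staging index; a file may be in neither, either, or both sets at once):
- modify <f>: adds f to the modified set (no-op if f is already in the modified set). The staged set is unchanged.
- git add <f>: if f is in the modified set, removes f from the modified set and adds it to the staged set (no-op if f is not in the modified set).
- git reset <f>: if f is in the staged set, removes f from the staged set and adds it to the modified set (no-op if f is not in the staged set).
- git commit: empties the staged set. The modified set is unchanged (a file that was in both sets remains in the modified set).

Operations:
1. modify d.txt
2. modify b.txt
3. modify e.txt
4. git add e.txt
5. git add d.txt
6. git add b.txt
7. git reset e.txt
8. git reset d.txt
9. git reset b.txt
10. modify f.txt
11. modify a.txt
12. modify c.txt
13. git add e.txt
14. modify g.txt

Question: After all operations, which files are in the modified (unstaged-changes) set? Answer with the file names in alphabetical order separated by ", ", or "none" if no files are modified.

Answer: a.txt, b.txt, c.txt, d.txt, f.txt, g.txt

Derivation:
After op 1 (modify d.txt): modified={d.txt} staged={none}
After op 2 (modify b.txt): modified={b.txt, d.txt} staged={none}
After op 3 (modify e.txt): modified={b.txt, d.txt, e.txt} staged={none}
After op 4 (git add e.txt): modified={b.txt, d.txt} staged={e.txt}
After op 5 (git add d.txt): modified={b.txt} staged={d.txt, e.txt}
After op 6 (git add b.txt): modified={none} staged={b.txt, d.txt, e.txt}
After op 7 (git reset e.txt): modified={e.txt} staged={b.txt, d.txt}
After op 8 (git reset d.txt): modified={d.txt, e.txt} staged={b.txt}
After op 9 (git reset b.txt): modified={b.txt, d.txt, e.txt} staged={none}
After op 10 (modify f.txt): modified={b.txt, d.txt, e.txt, f.txt} staged={none}
After op 11 (modify a.txt): modified={a.txt, b.txt, d.txt, e.txt, f.txt} staged={none}
After op 12 (modify c.txt): modified={a.txt, b.txt, c.txt, d.txt, e.txt, f.txt} staged={none}
After op 13 (git add e.txt): modified={a.txt, b.txt, c.txt, d.txt, f.txt} staged={e.txt}
After op 14 (modify g.txt): modified={a.txt, b.txt, c.txt, d.txt, f.txt, g.txt} staged={e.txt}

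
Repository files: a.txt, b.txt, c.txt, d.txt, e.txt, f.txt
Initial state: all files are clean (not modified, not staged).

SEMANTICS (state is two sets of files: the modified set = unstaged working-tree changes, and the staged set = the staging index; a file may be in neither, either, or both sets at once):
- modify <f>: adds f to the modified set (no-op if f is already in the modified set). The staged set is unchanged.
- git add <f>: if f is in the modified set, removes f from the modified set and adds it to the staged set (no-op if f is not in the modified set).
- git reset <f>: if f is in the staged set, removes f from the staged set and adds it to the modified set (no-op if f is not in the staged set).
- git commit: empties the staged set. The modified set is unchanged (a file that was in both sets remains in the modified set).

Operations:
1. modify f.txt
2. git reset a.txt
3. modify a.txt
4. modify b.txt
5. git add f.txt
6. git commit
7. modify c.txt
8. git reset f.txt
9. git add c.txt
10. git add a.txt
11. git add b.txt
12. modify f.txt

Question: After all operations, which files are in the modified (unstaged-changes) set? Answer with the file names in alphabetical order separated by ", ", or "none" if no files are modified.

After op 1 (modify f.txt): modified={f.txt} staged={none}
After op 2 (git reset a.txt): modified={f.txt} staged={none}
After op 3 (modify a.txt): modified={a.txt, f.txt} staged={none}
After op 4 (modify b.txt): modified={a.txt, b.txt, f.txt} staged={none}
After op 5 (git add f.txt): modified={a.txt, b.txt} staged={f.txt}
After op 6 (git commit): modified={a.txt, b.txt} staged={none}
After op 7 (modify c.txt): modified={a.txt, b.txt, c.txt} staged={none}
After op 8 (git reset f.txt): modified={a.txt, b.txt, c.txt} staged={none}
After op 9 (git add c.txt): modified={a.txt, b.txt} staged={c.txt}
After op 10 (git add a.txt): modified={b.txt} staged={a.txt, c.txt}
After op 11 (git add b.txt): modified={none} staged={a.txt, b.txt, c.txt}
After op 12 (modify f.txt): modified={f.txt} staged={a.txt, b.txt, c.txt}

Answer: f.txt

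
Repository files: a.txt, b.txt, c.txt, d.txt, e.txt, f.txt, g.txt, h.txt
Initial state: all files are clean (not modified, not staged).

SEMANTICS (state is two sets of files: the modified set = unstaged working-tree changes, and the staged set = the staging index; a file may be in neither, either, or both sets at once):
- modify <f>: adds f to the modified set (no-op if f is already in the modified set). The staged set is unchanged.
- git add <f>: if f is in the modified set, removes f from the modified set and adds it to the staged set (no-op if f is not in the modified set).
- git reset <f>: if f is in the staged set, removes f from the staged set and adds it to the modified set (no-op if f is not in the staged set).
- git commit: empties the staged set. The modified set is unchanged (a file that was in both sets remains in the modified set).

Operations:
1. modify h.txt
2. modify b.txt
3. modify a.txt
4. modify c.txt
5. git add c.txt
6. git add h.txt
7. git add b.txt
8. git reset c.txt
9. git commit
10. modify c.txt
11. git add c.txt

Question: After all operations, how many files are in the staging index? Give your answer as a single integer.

After op 1 (modify h.txt): modified={h.txt} staged={none}
After op 2 (modify b.txt): modified={b.txt, h.txt} staged={none}
After op 3 (modify a.txt): modified={a.txt, b.txt, h.txt} staged={none}
After op 4 (modify c.txt): modified={a.txt, b.txt, c.txt, h.txt} staged={none}
After op 5 (git add c.txt): modified={a.txt, b.txt, h.txt} staged={c.txt}
After op 6 (git add h.txt): modified={a.txt, b.txt} staged={c.txt, h.txt}
After op 7 (git add b.txt): modified={a.txt} staged={b.txt, c.txt, h.txt}
After op 8 (git reset c.txt): modified={a.txt, c.txt} staged={b.txt, h.txt}
After op 9 (git commit): modified={a.txt, c.txt} staged={none}
After op 10 (modify c.txt): modified={a.txt, c.txt} staged={none}
After op 11 (git add c.txt): modified={a.txt} staged={c.txt}
Final staged set: {c.txt} -> count=1

Answer: 1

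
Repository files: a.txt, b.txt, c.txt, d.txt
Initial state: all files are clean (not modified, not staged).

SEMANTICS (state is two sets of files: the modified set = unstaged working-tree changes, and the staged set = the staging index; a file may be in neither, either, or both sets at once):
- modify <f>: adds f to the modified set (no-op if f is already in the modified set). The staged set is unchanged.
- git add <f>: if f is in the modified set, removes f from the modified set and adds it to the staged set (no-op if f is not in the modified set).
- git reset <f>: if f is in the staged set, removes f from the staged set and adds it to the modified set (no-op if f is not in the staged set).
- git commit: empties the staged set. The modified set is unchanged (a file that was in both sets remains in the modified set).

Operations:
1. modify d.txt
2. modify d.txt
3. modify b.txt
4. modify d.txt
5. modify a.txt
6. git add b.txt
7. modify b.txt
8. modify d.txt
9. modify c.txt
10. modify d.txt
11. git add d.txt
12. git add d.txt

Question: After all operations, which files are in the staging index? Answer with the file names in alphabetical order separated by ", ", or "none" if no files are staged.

After op 1 (modify d.txt): modified={d.txt} staged={none}
After op 2 (modify d.txt): modified={d.txt} staged={none}
After op 3 (modify b.txt): modified={b.txt, d.txt} staged={none}
After op 4 (modify d.txt): modified={b.txt, d.txt} staged={none}
After op 5 (modify a.txt): modified={a.txt, b.txt, d.txt} staged={none}
After op 6 (git add b.txt): modified={a.txt, d.txt} staged={b.txt}
After op 7 (modify b.txt): modified={a.txt, b.txt, d.txt} staged={b.txt}
After op 8 (modify d.txt): modified={a.txt, b.txt, d.txt} staged={b.txt}
After op 9 (modify c.txt): modified={a.txt, b.txt, c.txt, d.txt} staged={b.txt}
After op 10 (modify d.txt): modified={a.txt, b.txt, c.txt, d.txt} staged={b.txt}
After op 11 (git add d.txt): modified={a.txt, b.txt, c.txt} staged={b.txt, d.txt}
After op 12 (git add d.txt): modified={a.txt, b.txt, c.txt} staged={b.txt, d.txt}

Answer: b.txt, d.txt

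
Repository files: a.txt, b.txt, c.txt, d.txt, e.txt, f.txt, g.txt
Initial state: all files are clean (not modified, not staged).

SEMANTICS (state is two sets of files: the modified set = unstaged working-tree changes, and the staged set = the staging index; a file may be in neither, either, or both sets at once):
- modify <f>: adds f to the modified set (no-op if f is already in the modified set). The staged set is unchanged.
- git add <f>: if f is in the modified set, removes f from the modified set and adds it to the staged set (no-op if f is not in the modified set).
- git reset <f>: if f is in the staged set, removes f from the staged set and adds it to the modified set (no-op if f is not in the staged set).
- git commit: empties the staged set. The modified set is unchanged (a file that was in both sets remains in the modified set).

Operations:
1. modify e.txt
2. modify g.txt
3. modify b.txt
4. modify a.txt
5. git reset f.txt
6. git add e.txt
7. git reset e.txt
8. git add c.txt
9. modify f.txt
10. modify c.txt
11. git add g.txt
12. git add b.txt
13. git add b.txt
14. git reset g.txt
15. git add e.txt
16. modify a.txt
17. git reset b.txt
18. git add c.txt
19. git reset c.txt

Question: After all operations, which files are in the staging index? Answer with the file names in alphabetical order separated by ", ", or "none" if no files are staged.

After op 1 (modify e.txt): modified={e.txt} staged={none}
After op 2 (modify g.txt): modified={e.txt, g.txt} staged={none}
After op 3 (modify b.txt): modified={b.txt, e.txt, g.txt} staged={none}
After op 4 (modify a.txt): modified={a.txt, b.txt, e.txt, g.txt} staged={none}
After op 5 (git reset f.txt): modified={a.txt, b.txt, e.txt, g.txt} staged={none}
After op 6 (git add e.txt): modified={a.txt, b.txt, g.txt} staged={e.txt}
After op 7 (git reset e.txt): modified={a.txt, b.txt, e.txt, g.txt} staged={none}
After op 8 (git add c.txt): modified={a.txt, b.txt, e.txt, g.txt} staged={none}
After op 9 (modify f.txt): modified={a.txt, b.txt, e.txt, f.txt, g.txt} staged={none}
After op 10 (modify c.txt): modified={a.txt, b.txt, c.txt, e.txt, f.txt, g.txt} staged={none}
After op 11 (git add g.txt): modified={a.txt, b.txt, c.txt, e.txt, f.txt} staged={g.txt}
After op 12 (git add b.txt): modified={a.txt, c.txt, e.txt, f.txt} staged={b.txt, g.txt}
After op 13 (git add b.txt): modified={a.txt, c.txt, e.txt, f.txt} staged={b.txt, g.txt}
After op 14 (git reset g.txt): modified={a.txt, c.txt, e.txt, f.txt, g.txt} staged={b.txt}
After op 15 (git add e.txt): modified={a.txt, c.txt, f.txt, g.txt} staged={b.txt, e.txt}
After op 16 (modify a.txt): modified={a.txt, c.txt, f.txt, g.txt} staged={b.txt, e.txt}
After op 17 (git reset b.txt): modified={a.txt, b.txt, c.txt, f.txt, g.txt} staged={e.txt}
After op 18 (git add c.txt): modified={a.txt, b.txt, f.txt, g.txt} staged={c.txt, e.txt}
After op 19 (git reset c.txt): modified={a.txt, b.txt, c.txt, f.txt, g.txt} staged={e.txt}

Answer: e.txt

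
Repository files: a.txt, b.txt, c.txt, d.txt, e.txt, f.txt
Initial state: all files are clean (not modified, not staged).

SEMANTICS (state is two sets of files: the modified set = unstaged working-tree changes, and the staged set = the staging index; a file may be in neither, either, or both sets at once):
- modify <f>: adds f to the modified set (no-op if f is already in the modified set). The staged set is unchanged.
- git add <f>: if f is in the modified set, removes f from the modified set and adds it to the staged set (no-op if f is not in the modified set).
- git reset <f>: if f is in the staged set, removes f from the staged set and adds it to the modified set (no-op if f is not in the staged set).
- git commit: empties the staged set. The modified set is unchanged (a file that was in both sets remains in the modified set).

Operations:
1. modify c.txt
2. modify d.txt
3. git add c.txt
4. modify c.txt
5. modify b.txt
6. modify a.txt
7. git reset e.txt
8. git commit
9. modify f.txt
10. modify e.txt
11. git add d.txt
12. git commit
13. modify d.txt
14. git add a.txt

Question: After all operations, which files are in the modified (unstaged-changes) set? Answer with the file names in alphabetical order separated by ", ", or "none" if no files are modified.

Answer: b.txt, c.txt, d.txt, e.txt, f.txt

Derivation:
After op 1 (modify c.txt): modified={c.txt} staged={none}
After op 2 (modify d.txt): modified={c.txt, d.txt} staged={none}
After op 3 (git add c.txt): modified={d.txt} staged={c.txt}
After op 4 (modify c.txt): modified={c.txt, d.txt} staged={c.txt}
After op 5 (modify b.txt): modified={b.txt, c.txt, d.txt} staged={c.txt}
After op 6 (modify a.txt): modified={a.txt, b.txt, c.txt, d.txt} staged={c.txt}
After op 7 (git reset e.txt): modified={a.txt, b.txt, c.txt, d.txt} staged={c.txt}
After op 8 (git commit): modified={a.txt, b.txt, c.txt, d.txt} staged={none}
After op 9 (modify f.txt): modified={a.txt, b.txt, c.txt, d.txt, f.txt} staged={none}
After op 10 (modify e.txt): modified={a.txt, b.txt, c.txt, d.txt, e.txt, f.txt} staged={none}
After op 11 (git add d.txt): modified={a.txt, b.txt, c.txt, e.txt, f.txt} staged={d.txt}
After op 12 (git commit): modified={a.txt, b.txt, c.txt, e.txt, f.txt} staged={none}
After op 13 (modify d.txt): modified={a.txt, b.txt, c.txt, d.txt, e.txt, f.txt} staged={none}
After op 14 (git add a.txt): modified={b.txt, c.txt, d.txt, e.txt, f.txt} staged={a.txt}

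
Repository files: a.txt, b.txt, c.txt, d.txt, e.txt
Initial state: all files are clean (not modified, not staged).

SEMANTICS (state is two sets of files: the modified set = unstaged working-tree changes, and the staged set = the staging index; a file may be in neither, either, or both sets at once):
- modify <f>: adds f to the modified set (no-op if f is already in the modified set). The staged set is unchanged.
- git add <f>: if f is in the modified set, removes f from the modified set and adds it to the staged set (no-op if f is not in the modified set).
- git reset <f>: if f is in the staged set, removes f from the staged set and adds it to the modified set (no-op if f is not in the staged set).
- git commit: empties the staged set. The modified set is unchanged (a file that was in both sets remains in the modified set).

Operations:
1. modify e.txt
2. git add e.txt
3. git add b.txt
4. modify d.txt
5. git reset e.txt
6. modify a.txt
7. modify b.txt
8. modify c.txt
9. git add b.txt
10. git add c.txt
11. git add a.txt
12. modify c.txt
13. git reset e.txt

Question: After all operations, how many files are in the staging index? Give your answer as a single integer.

After op 1 (modify e.txt): modified={e.txt} staged={none}
After op 2 (git add e.txt): modified={none} staged={e.txt}
After op 3 (git add b.txt): modified={none} staged={e.txt}
After op 4 (modify d.txt): modified={d.txt} staged={e.txt}
After op 5 (git reset e.txt): modified={d.txt, e.txt} staged={none}
After op 6 (modify a.txt): modified={a.txt, d.txt, e.txt} staged={none}
After op 7 (modify b.txt): modified={a.txt, b.txt, d.txt, e.txt} staged={none}
After op 8 (modify c.txt): modified={a.txt, b.txt, c.txt, d.txt, e.txt} staged={none}
After op 9 (git add b.txt): modified={a.txt, c.txt, d.txt, e.txt} staged={b.txt}
After op 10 (git add c.txt): modified={a.txt, d.txt, e.txt} staged={b.txt, c.txt}
After op 11 (git add a.txt): modified={d.txt, e.txt} staged={a.txt, b.txt, c.txt}
After op 12 (modify c.txt): modified={c.txt, d.txt, e.txt} staged={a.txt, b.txt, c.txt}
After op 13 (git reset e.txt): modified={c.txt, d.txt, e.txt} staged={a.txt, b.txt, c.txt}
Final staged set: {a.txt, b.txt, c.txt} -> count=3

Answer: 3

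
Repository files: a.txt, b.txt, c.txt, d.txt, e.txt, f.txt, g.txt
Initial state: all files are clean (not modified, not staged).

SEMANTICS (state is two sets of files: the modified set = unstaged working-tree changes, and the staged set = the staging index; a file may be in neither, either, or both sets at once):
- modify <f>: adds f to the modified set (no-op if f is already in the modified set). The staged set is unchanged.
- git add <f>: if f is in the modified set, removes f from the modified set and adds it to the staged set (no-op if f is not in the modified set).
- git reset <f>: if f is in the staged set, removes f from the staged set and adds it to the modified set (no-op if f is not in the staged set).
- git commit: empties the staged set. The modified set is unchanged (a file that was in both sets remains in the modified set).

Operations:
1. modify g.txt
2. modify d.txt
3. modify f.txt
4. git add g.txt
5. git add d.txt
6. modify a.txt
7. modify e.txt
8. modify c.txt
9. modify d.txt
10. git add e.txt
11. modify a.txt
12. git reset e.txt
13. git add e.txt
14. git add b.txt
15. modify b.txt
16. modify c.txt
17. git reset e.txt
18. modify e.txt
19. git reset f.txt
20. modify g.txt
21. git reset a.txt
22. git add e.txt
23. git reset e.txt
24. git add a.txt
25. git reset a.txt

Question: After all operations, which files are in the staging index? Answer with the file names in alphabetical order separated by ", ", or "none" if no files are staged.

Answer: d.txt, g.txt

Derivation:
After op 1 (modify g.txt): modified={g.txt} staged={none}
After op 2 (modify d.txt): modified={d.txt, g.txt} staged={none}
After op 3 (modify f.txt): modified={d.txt, f.txt, g.txt} staged={none}
After op 4 (git add g.txt): modified={d.txt, f.txt} staged={g.txt}
After op 5 (git add d.txt): modified={f.txt} staged={d.txt, g.txt}
After op 6 (modify a.txt): modified={a.txt, f.txt} staged={d.txt, g.txt}
After op 7 (modify e.txt): modified={a.txt, e.txt, f.txt} staged={d.txt, g.txt}
After op 8 (modify c.txt): modified={a.txt, c.txt, e.txt, f.txt} staged={d.txt, g.txt}
After op 9 (modify d.txt): modified={a.txt, c.txt, d.txt, e.txt, f.txt} staged={d.txt, g.txt}
After op 10 (git add e.txt): modified={a.txt, c.txt, d.txt, f.txt} staged={d.txt, e.txt, g.txt}
After op 11 (modify a.txt): modified={a.txt, c.txt, d.txt, f.txt} staged={d.txt, e.txt, g.txt}
After op 12 (git reset e.txt): modified={a.txt, c.txt, d.txt, e.txt, f.txt} staged={d.txt, g.txt}
After op 13 (git add e.txt): modified={a.txt, c.txt, d.txt, f.txt} staged={d.txt, e.txt, g.txt}
After op 14 (git add b.txt): modified={a.txt, c.txt, d.txt, f.txt} staged={d.txt, e.txt, g.txt}
After op 15 (modify b.txt): modified={a.txt, b.txt, c.txt, d.txt, f.txt} staged={d.txt, e.txt, g.txt}
After op 16 (modify c.txt): modified={a.txt, b.txt, c.txt, d.txt, f.txt} staged={d.txt, e.txt, g.txt}
After op 17 (git reset e.txt): modified={a.txt, b.txt, c.txt, d.txt, e.txt, f.txt} staged={d.txt, g.txt}
After op 18 (modify e.txt): modified={a.txt, b.txt, c.txt, d.txt, e.txt, f.txt} staged={d.txt, g.txt}
After op 19 (git reset f.txt): modified={a.txt, b.txt, c.txt, d.txt, e.txt, f.txt} staged={d.txt, g.txt}
After op 20 (modify g.txt): modified={a.txt, b.txt, c.txt, d.txt, e.txt, f.txt, g.txt} staged={d.txt, g.txt}
After op 21 (git reset a.txt): modified={a.txt, b.txt, c.txt, d.txt, e.txt, f.txt, g.txt} staged={d.txt, g.txt}
After op 22 (git add e.txt): modified={a.txt, b.txt, c.txt, d.txt, f.txt, g.txt} staged={d.txt, e.txt, g.txt}
After op 23 (git reset e.txt): modified={a.txt, b.txt, c.txt, d.txt, e.txt, f.txt, g.txt} staged={d.txt, g.txt}
After op 24 (git add a.txt): modified={b.txt, c.txt, d.txt, e.txt, f.txt, g.txt} staged={a.txt, d.txt, g.txt}
After op 25 (git reset a.txt): modified={a.txt, b.txt, c.txt, d.txt, e.txt, f.txt, g.txt} staged={d.txt, g.txt}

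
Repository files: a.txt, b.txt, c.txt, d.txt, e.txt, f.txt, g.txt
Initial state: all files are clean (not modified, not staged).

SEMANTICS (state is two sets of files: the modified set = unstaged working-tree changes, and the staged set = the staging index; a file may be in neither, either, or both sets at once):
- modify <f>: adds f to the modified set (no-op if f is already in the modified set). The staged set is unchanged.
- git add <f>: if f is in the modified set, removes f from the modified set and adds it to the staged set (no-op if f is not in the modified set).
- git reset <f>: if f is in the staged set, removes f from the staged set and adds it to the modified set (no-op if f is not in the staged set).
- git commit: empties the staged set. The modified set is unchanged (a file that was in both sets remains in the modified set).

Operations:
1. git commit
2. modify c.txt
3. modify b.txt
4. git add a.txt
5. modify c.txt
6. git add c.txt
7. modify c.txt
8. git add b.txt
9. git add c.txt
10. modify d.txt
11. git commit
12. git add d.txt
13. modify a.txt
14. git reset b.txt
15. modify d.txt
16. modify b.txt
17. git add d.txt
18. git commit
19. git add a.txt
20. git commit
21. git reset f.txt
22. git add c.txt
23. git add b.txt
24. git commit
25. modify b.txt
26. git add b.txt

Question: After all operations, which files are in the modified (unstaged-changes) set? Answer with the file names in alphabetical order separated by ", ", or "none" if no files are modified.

Answer: none

Derivation:
After op 1 (git commit): modified={none} staged={none}
After op 2 (modify c.txt): modified={c.txt} staged={none}
After op 3 (modify b.txt): modified={b.txt, c.txt} staged={none}
After op 4 (git add a.txt): modified={b.txt, c.txt} staged={none}
After op 5 (modify c.txt): modified={b.txt, c.txt} staged={none}
After op 6 (git add c.txt): modified={b.txt} staged={c.txt}
After op 7 (modify c.txt): modified={b.txt, c.txt} staged={c.txt}
After op 8 (git add b.txt): modified={c.txt} staged={b.txt, c.txt}
After op 9 (git add c.txt): modified={none} staged={b.txt, c.txt}
After op 10 (modify d.txt): modified={d.txt} staged={b.txt, c.txt}
After op 11 (git commit): modified={d.txt} staged={none}
After op 12 (git add d.txt): modified={none} staged={d.txt}
After op 13 (modify a.txt): modified={a.txt} staged={d.txt}
After op 14 (git reset b.txt): modified={a.txt} staged={d.txt}
After op 15 (modify d.txt): modified={a.txt, d.txt} staged={d.txt}
After op 16 (modify b.txt): modified={a.txt, b.txt, d.txt} staged={d.txt}
After op 17 (git add d.txt): modified={a.txt, b.txt} staged={d.txt}
After op 18 (git commit): modified={a.txt, b.txt} staged={none}
After op 19 (git add a.txt): modified={b.txt} staged={a.txt}
After op 20 (git commit): modified={b.txt} staged={none}
After op 21 (git reset f.txt): modified={b.txt} staged={none}
After op 22 (git add c.txt): modified={b.txt} staged={none}
After op 23 (git add b.txt): modified={none} staged={b.txt}
After op 24 (git commit): modified={none} staged={none}
After op 25 (modify b.txt): modified={b.txt} staged={none}
After op 26 (git add b.txt): modified={none} staged={b.txt}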